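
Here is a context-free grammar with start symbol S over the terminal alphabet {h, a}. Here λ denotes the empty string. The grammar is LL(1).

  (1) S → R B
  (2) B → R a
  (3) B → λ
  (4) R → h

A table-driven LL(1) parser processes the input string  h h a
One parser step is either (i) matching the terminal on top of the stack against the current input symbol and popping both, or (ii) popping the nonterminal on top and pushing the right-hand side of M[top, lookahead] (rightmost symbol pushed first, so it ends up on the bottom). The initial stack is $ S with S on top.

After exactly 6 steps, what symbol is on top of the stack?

a

     Stack  Input    Action
  1  $ S    h h a $  expand S → R B
  2  $ B R  h h a $  expand R → h
  3  $ B h  h h a $  match h
  4  $ B    h a $    expand B → R a
  5  $ a R  h a $    expand R → h
  6  $ a h  h a $    match h
Stack after step 6: $ a (top = a).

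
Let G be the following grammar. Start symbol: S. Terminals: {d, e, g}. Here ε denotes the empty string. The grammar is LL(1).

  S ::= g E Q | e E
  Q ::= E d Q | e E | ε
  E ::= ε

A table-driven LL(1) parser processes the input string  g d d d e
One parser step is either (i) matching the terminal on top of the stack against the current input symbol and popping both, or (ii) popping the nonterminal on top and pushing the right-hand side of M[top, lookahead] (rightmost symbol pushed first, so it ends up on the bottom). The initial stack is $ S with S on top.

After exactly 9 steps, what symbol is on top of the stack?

     Stack    Input        Action
  1  $ S      g d d d e $  expand S ::= g E Q
  2  $ Q E g  g d d d e $  match g
  3  $ Q E    d d d e $    expand E ::= ε
  4  $ Q      d d d e $    expand Q ::= E d Q
  5  $ Q d E  d d d e $    expand E ::= ε
  6  $ Q d    d d d e $    match d
  7  $ Q      d d e $      expand Q ::= E d Q
  8  $ Q d E  d d e $      expand E ::= ε
  9  $ Q d    d d e $      match d
Stack after step 9: $ Q (top = Q).

Q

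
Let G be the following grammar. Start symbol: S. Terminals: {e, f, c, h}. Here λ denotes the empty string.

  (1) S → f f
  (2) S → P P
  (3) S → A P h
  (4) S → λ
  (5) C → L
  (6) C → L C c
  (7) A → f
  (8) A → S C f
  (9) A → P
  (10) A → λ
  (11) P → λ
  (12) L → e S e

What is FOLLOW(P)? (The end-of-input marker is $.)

{$, e, h}

FIRST(P): from P→λ we get {λ}. So FIRST(P) = {λ}.
FIRST(L): from L→e S e we get {e}. So FIRST(L) = {e}.
FIRST(C): from C→L we get {e}; from C→L C c we get {e}. So FIRST(C) = {e}.
FIRST(S): from S→f f we get {f}; from S→P P we get {λ}; from S→A P h we get {e, f, h}; from S→λ we get {λ}. So FIRST(S) = {λ, e, f, h}.
FIRST(A): from A→f we get {f}; from A→S C f we get {e, f, h}; from A→P we get {λ}; from A→λ we get {λ}. So FIRST(A) = {λ, e, f, h}.
FOLLOW(S) includes $ since S is the start symbol.
FOLLOW(S): in A→S C f, S is followed by C f with FIRST {e}; in L→e S e, S is followed by e with FIRST {e}. Thus FOLLOW(S) = {$, e}.
FOLLOW(C): in C→L C c, C is followed by c with FIRST {c}; in A→S C f, C is followed by f with FIRST {f}. Thus FOLLOW(C) = {c, f}.
FOLLOW(A): in S→A P h, A is followed by P h with FIRST {h}. Thus FOLLOW(A) = {h}.
FOLLOW(P): in S→P P (occurrence 1), P is followed by P with FIRST {λ}; in S→P P (occurrence 1), the suffix after P is nullable, so FOLLOW(P) ⊇ FOLLOW(S) = {$, e}; in S→P P (occurrence 2), the suffix after P is empty, so FOLLOW(P) ⊇ FOLLOW(S) = {$, e}; in S→A P h, P is followed by h with FIRST {h}; in A→P, the suffix after P is empty, so FOLLOW(P) ⊇ FOLLOW(A) = {h}. Thus FOLLOW(P) = {$, e, h}.
FOLLOW(L): in C→L, the suffix after L is empty, so FOLLOW(L) ⊇ FOLLOW(C) = {c, f}; in C→L C c, L is followed by C c with FIRST {e}. Thus FOLLOW(L) = {c, e, f}.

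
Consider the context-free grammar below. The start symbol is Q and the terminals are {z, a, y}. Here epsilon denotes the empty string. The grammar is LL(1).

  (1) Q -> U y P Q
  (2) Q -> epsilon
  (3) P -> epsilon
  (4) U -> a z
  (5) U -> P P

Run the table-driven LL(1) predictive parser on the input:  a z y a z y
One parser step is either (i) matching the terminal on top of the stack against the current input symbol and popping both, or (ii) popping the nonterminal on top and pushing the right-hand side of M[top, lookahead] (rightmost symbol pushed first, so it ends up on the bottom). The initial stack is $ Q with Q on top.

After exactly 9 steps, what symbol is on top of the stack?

z

     Stack        Input          Action
  1  $ Q          a z y a z y $  expand Q -> U y P Q
  2  $ Q P y U    a z y a z y $  expand U -> a z
  3  $ Q P y z a  a z y a z y $  match a
  4  $ Q P y z    z y a z y $    match z
  5  $ Q P y      y a z y $      match y
  6  $ Q P        a z y $        expand P -> epsilon
  7  $ Q          a z y $        expand Q -> U y P Q
  8  $ Q P y U    a z y $        expand U -> a z
  9  $ Q P y z a  a z y $        match a
Stack after step 9: $ Q P y z (top = z).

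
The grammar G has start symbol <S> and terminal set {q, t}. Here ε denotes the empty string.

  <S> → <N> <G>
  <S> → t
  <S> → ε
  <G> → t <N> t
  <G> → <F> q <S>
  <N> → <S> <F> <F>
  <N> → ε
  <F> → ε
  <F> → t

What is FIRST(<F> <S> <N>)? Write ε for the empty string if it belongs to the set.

FIRST(<F>) = {ε, t}
FIRST(<G>) = {q, t}  (via <F> q <S>)
FIRST(<S>) = {ε, q, t}  (via <N> <G>)
FIRST(<N>) = {ε, q, t}  (via <S> <F> <F>)
FIRST(<F> <S> <N>): take FIRST of each symbol in turn, carrying on past any symbol whose FIRST contains ε; result {ε, q, t}.

{ε, q, t}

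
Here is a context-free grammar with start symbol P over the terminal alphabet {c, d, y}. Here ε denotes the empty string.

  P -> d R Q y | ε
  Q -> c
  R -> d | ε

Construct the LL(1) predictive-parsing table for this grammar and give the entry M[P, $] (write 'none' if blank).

FIRST(P): from P->d R Q y we get {d}; from P->ε we get {ε}. So FIRST(P) = {ε, d}.
FIRST(Q): from Q->c we get {c}. So FIRST(Q) = {c}.
FIRST(R): from R->d we get {d}; from R->ε we get {ε}. So FIRST(R) = {ε, d}.
FOLLOW(P) includes $ since P is the start symbol.
FOLLOW(P): P appears on no right-hand side. Thus FOLLOW(P) = {$}.
For P -> d R Q y: FIRST(d R Q y) = {d}, so it goes in M[P, t] for t ∈ {d}.
For P -> ε: FIRST(ε) = {ε}, so it goes in M[P, t] for t ∈ {}; since ε ∈ FIRST, also for every t ∈ FOLLOW(P) = {$}.

P -> ε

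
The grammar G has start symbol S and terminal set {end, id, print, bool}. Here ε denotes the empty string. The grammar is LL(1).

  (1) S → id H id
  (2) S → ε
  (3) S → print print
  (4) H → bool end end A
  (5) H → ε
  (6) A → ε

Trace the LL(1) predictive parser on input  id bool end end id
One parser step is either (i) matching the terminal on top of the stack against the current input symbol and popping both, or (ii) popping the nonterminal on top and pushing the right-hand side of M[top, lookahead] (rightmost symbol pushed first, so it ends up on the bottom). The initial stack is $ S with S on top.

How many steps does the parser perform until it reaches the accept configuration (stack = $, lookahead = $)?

step 1: stack=$ S  input=id bool end end id $  — expand S → id H id
step 2: stack=$ id H id  input=id bool end end id $  — match id
step 3: stack=$ id H  input=bool end end id $  — expand H → bool end end A
step 4: stack=$ id A end end bool  input=bool end end id $  — match bool
step 5: stack=$ id A end end  input=end end id $  — match end
step 6: stack=$ id A end  input=end id $  — match end
step 7: stack=$ id A  input=id $  — expand A → ε
step 8: stack=$ id  input=id $  — match id
Accept reached after 8 steps.

8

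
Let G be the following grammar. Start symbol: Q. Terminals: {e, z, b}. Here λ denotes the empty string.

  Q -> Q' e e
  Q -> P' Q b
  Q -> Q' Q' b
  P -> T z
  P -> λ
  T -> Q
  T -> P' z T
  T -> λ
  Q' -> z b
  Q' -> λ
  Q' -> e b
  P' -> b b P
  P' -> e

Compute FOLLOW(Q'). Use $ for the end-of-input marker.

FIRST(Q') = {λ, e, z}
FIRST(P') = {b, e}
FIRST(Q) = {b, e, z}  (via Q' e e, P' Q b, Q' Q' b)
FIRST(T) = {λ, b, e, z}  (via Q, P' z T)
FIRST(P) = {λ, b, e, z}  (via T z)
FOLLOW(Q) includes $ since Q is the start symbol.
FOLLOW(T): in P->T z, T is followed by z with FIRST {z}; in T->P' z T, the suffix after T is empty (adds nothing new). Thus FOLLOW(T) = {z}.
FOLLOW(Q): in Q->P' Q b, Q is followed by b with FIRST {b}; in T->Q, the suffix after Q is empty, so FOLLOW(Q) ⊇ FOLLOW(T) = {z}. Thus FOLLOW(Q) = {$, b, z}.
FOLLOW(Q'): in Q->Q' e e, Q' is followed by e e with FIRST {e}; in Q->Q' Q' b (occurrence 1), Q' is followed by Q' b with FIRST {b, e, z}; in Q->Q' Q' b (occurrence 2), Q' is followed by b with FIRST {b}. Thus FOLLOW(Q') = {b, e, z}.
FOLLOW(P'): in Q->P' Q b, P' is followed by Q b with FIRST {b, e, z}; in T->P' z T, P' is followed by z T with FIRST {z}. Thus FOLLOW(P') = {b, e, z}.
FOLLOW(P): in P'->b b P, the suffix after P is empty, so FOLLOW(P) ⊇ FOLLOW(P') = {b, e, z}. Thus FOLLOW(P) = {b, e, z}.

{b, e, z}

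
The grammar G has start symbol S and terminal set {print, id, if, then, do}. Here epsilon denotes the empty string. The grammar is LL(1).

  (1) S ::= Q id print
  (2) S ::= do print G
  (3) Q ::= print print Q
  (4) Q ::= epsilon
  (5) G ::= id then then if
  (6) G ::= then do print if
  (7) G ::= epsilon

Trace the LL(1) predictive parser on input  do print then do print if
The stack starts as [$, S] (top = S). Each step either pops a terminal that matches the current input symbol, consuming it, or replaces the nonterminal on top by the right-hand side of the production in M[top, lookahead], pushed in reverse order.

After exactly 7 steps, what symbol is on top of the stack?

if

     Stack               Input                        Action
  1  $ S                 do print then do print if $  expand S ::= do print G
  2  $ G print do        do print then do print if $  match do
  3  $ G print           print then do print if $     match print
  4  $ G                 then do print if $           expand G ::= then do print if
  5  $ if print do then  then do print if $           match then
  6  $ if print do       do print if $                match do
  7  $ if print          print if $                   match print
Stack after step 7: $ if (top = if).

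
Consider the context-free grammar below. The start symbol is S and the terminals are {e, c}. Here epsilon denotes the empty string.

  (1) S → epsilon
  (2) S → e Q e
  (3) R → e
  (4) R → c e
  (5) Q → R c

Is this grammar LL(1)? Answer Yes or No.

FIRST(S) = {epsilon, e}
FIRST(R) = {c, e}
FIRST(Q) = {c, e}
FOLLOW(S) = {$}
FOLLOW(R) = {c}
FOLLOW(Q) = {e}
Each cell of M receives at most one production.

Yes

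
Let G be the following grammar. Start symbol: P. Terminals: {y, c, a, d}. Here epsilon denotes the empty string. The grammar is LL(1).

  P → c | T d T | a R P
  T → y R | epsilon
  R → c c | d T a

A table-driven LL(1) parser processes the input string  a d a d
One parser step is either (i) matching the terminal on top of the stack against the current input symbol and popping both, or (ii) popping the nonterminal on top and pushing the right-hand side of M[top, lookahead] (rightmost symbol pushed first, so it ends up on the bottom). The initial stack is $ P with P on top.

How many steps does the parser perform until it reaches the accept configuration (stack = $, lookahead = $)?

      Stack      Input      Action
   1  $ P        a d a d $  expand P → a R P
   2  $ P R a    a d a d $  match a
   3  $ P R      d a d $    expand R → d T a
   4  $ P a T d  d a d $    match d
   5  $ P a T    a d $      expand T → epsilon
   6  $ P a      a d $      match a
   7  $ P        d $        expand P → T d T
   8  $ T d T    d $        expand T → epsilon
   9  $ T d      d $        match d
  10  $ T        $          expand T → epsilon
Accept reached after 10 steps.

10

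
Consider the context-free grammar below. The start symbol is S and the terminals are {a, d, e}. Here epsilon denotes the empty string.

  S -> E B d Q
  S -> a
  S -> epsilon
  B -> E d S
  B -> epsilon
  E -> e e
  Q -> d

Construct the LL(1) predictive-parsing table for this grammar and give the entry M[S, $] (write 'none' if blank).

S -> epsilon

FIRST(E): from E->e e we get {e}. So FIRST(E) = {e}.
FIRST(Q): from Q->d we get {d}. So FIRST(Q) = {d}.
FIRST(S): from S->E B d Q we get {e}; from S->a we get {a}; from S->epsilon we get {epsilon}. So FIRST(S) = {epsilon, a, e}.
FIRST(B): from B->E d S we get {e}; from B->epsilon we get {epsilon}. So FIRST(B) = {epsilon, e}.
FOLLOW(S) includes $ since S is the start symbol.
FOLLOW(B): in S->E B d Q, B is followed by d Q with FIRST {d}. Thus FOLLOW(B) = {d}.
FOLLOW(S): in B->E d S, the suffix after S is empty, so FOLLOW(S) ⊇ FOLLOW(B) = {d}. Thus FOLLOW(S) = {$, d}.
For S -> E B d Q: FIRST(E B d Q) = {e}, so it goes in M[S, t] for t ∈ {e}.
For S -> a: FIRST(a) = {a}, so it goes in M[S, t] for t ∈ {a}.
For S -> epsilon: FIRST(epsilon) = {epsilon}, so it goes in M[S, t] for t ∈ {}; since epsilon ∈ FIRST, also for every t ∈ FOLLOW(S) = {$, d}.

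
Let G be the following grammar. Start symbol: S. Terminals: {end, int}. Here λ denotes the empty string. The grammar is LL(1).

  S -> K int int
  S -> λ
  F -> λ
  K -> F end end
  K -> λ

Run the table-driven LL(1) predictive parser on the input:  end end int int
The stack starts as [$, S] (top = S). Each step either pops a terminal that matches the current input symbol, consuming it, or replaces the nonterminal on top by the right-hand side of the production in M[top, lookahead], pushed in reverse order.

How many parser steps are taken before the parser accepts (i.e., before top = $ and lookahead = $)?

step 1: stack=$ S  input=end end int int $  — expand S -> K int int
step 2: stack=$ int int K  input=end end int int $  — expand K -> F end end
step 3: stack=$ int int end end F  input=end end int int $  — expand F -> λ
step 4: stack=$ int int end end  input=end end int int $  — match end
step 5: stack=$ int int end  input=end int int $  — match end
step 6: stack=$ int int  input=int int $  — match int
step 7: stack=$ int  input=int $  — match int
Accept reached after 7 steps.

7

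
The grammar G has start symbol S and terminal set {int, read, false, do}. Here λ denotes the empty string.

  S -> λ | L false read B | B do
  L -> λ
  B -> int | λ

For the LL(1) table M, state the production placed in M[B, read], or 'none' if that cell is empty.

none

FIRST(L): from L->λ we get {λ}. So FIRST(L) = {λ}.
FIRST(B): from B->int we get {int}; from B->λ we get {λ}. So FIRST(B) = {λ, int}.
FIRST(S): from S->λ we get {λ}; from S->L false read B we get {false}; from S->B do we get {do, int}. So FIRST(S) = {λ, do, false, int}.
FOLLOW(S) includes $ since S is the start symbol.
FOLLOW(S): S appears on no right-hand side. Thus FOLLOW(S) = {$}.
FOLLOW(B): in S->L false read B, the suffix after B is empty, so FOLLOW(B) ⊇ FOLLOW(S) = {$}; in S->B do, B is followed by do with FIRST {do}. Thus FOLLOW(B) = {$, do}.
For B -> int: FIRST(int) = {int}, so it goes in M[B, t] for t ∈ {int}.
For B -> λ: FIRST(λ) = {λ}, so it goes in M[B, t] for t ∈ {}; since λ ∈ FIRST, also for every t ∈ FOLLOW(B) = {$, do}.
None of these place a production in M[B, read].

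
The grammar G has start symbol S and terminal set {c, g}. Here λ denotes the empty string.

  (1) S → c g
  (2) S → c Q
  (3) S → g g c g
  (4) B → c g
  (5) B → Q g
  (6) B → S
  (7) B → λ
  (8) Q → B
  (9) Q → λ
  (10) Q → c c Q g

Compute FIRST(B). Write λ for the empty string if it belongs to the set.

{λ, c, g}

FIRST(S): from S→c g we get {c}; from S→c Q we get {c}; from S→g g c g we get {g}. So FIRST(S) = {c, g}.
FIRST(B): from B→c g we get {c}; from B→Q g we get {c, g}; from B→S we get {c, g}; from B→λ we get {λ}. So FIRST(B) = {λ, c, g}.
FIRST(Q): from Q→B we get {λ, c, g}; from Q→λ we get {λ}; from Q→c c Q g we get {c}. So FIRST(Q) = {λ, c, g}.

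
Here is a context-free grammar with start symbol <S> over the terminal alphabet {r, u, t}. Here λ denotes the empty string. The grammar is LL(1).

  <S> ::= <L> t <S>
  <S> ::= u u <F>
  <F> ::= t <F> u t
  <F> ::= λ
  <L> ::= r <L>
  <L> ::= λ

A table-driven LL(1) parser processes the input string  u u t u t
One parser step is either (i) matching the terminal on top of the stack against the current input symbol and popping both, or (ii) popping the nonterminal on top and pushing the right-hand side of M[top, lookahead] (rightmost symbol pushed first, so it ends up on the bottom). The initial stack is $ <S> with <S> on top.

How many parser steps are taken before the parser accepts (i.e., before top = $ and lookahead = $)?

     Stack        Input        Action
  1  $ <S>        u u t u t $  expand <S> ::= u u <F>
  2  $ <F> u u    u u t u t $  match u
  3  $ <F> u      u t u t $    match u
  4  $ <F>        t u t $      expand <F> ::= t <F> u t
  5  $ t u <F> t  t u t $      match t
  6  $ t u <F>    u t $        expand <F> ::= λ
  7  $ t u        u t $        match u
  8  $ t          t $          match t
Accept reached after 8 steps.

8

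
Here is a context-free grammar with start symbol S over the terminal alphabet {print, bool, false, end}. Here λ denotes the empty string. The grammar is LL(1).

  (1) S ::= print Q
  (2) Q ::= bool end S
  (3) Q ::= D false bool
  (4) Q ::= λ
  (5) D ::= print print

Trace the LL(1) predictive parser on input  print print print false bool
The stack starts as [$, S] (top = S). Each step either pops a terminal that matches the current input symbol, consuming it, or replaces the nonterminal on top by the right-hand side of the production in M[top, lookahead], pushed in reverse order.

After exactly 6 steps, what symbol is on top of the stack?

false

step 1: stack=$ S  input=print print print false bool $  — expand S ::= print Q
step 2: stack=$ Q print  input=print print print false bool $  — match print
step 3: stack=$ Q  input=print print false bool $  — expand Q ::= D false bool
step 4: stack=$ bool false D  input=print print false bool $  — expand D ::= print print
step 5: stack=$ bool false print print  input=print print false bool $  — match print
step 6: stack=$ bool false print  input=print false bool $  — match print
Stack after step 6: $ bool false (top = false).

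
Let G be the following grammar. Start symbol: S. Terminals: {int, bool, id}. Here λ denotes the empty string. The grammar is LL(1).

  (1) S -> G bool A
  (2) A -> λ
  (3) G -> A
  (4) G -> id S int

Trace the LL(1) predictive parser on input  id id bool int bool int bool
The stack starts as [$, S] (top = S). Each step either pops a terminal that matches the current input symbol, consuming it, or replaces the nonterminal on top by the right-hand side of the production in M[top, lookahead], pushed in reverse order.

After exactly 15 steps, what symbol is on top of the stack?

      Stack                             Input                           Action
   1  $ S                               id id bool int bool int bool $  expand S -> G bool A
   2  $ A bool G                        id id bool int bool int bool $  expand G -> id S int
   3  $ A bool int S id                 id id bool int bool int bool $  match id
   4  $ A bool int S                    id bool int bool int bool $     expand S -> G bool A
   5  $ A bool int A bool G             id bool int bool int bool $     expand G -> id S int
   6  $ A bool int A bool int S id      id bool int bool int bool $     match id
   7  $ A bool int A bool int S         bool int bool int bool $        expand S -> G bool A
   8  $ A bool int A bool int A bool G  bool int bool int bool $        expand G -> A
   9  $ A bool int A bool int A bool A  bool int bool int bool $        expand A -> λ
  10  $ A bool int A bool int A bool    bool int bool int bool $        match bool
  11  $ A bool int A bool int A         int bool int bool $             expand A -> λ
  12  $ A bool int A bool int           int bool int bool $             match int
  13  $ A bool int A bool               bool int bool $                 match bool
  14  $ A bool int A                    int bool $                      expand A -> λ
  15  $ A bool int                      int bool $                      match int
Stack after step 15: $ A bool (top = bool).

bool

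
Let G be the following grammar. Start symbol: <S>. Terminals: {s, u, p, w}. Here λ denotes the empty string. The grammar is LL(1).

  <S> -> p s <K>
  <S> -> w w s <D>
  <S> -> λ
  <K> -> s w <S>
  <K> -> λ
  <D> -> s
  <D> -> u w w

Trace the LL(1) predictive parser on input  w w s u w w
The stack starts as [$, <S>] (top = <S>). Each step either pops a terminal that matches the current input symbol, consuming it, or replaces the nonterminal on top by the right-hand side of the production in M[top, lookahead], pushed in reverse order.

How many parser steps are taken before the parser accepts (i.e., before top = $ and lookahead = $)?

step 1: stack=$ <S>  input=w w s u w w $  — expand <S> -> w w s <D>
step 2: stack=$ <D> s w w  input=w w s u w w $  — match w
step 3: stack=$ <D> s w  input=w s u w w $  — match w
step 4: stack=$ <D> s  input=s u w w $  — match s
step 5: stack=$ <D>  input=u w w $  — expand <D> -> u w w
step 6: stack=$ w w u  input=u w w $  — match u
step 7: stack=$ w w  input=w w $  — match w
step 8: stack=$ w  input=w $  — match w
Accept reached after 8 steps.

8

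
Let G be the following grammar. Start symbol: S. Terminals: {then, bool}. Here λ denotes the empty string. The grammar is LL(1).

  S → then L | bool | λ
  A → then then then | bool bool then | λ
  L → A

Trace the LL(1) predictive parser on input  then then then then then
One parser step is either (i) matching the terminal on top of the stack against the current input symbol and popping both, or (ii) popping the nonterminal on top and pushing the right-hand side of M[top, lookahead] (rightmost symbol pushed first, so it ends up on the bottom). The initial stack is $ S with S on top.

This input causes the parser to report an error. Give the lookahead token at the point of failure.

then

     Stack             Input                       Action
  1  $ S               then then then then then $  expand S → then L
  2  $ L then          then then then then then $  match then
  3  $ L               then then then then $       expand L → A
  4  $ A               then then then then $       expand A → then then then
  5  $ then then then  then then then then $       match then
  6  $ then then       then then then $            match then
  7  $ then            then then $                 match then
  8  $                 then $                      error: stack empty but input remains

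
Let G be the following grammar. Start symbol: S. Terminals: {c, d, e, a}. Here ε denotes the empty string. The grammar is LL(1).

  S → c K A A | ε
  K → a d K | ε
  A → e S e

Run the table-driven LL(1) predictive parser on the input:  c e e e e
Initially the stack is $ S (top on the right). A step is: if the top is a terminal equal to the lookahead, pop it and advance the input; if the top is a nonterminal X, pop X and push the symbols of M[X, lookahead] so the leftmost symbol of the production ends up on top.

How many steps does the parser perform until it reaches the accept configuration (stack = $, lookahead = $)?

11

step 1: stack=$ S  input=c e e e e $  — expand S → c K A A
step 2: stack=$ A A K c  input=c e e e e $  — match c
step 3: stack=$ A A K  input=e e e e $  — expand K → ε
step 4: stack=$ A A  input=e e e e $  — expand A → e S e
step 5: stack=$ A e S e  input=e e e e $  — match e
step 6: stack=$ A e S  input=e e e $  — expand S → ε
step 7: stack=$ A e  input=e e e $  — match e
step 8: stack=$ A  input=e e $  — expand A → e S e
step 9: stack=$ e S e  input=e e $  — match e
step 10: stack=$ e S  input=e $  — expand S → ε
step 11: stack=$ e  input=e $  — match e
Accept reached after 11 steps.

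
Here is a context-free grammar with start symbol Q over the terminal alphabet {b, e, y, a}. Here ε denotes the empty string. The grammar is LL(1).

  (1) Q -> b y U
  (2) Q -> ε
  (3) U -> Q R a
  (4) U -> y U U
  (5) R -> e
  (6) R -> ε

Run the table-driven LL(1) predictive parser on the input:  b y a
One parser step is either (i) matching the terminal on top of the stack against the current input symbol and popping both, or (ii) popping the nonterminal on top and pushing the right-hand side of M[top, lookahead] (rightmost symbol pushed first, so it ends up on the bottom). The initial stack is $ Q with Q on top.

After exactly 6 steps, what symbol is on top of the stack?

step 1: stack=$ Q  input=b y a $  — expand Q -> b y U
step 2: stack=$ U y b  input=b y a $  — match b
step 3: stack=$ U y  input=y a $  — match y
step 4: stack=$ U  input=a $  — expand U -> Q R a
step 5: stack=$ a R Q  input=a $  — expand Q -> ε
step 6: stack=$ a R  input=a $  — expand R -> ε
Stack after step 6: $ a (top = a).

a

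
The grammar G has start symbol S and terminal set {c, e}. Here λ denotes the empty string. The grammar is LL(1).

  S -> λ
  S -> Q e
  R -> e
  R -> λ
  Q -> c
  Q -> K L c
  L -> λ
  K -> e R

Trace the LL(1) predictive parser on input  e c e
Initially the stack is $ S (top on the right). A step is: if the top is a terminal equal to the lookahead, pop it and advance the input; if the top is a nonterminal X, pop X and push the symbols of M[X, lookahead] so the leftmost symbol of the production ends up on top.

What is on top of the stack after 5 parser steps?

L

step 1: stack=$ S  input=e c e $  — expand S -> Q e
step 2: stack=$ e Q  input=e c e $  — expand Q -> K L c
step 3: stack=$ e c L K  input=e c e $  — expand K -> e R
step 4: stack=$ e c L R e  input=e c e $  — match e
step 5: stack=$ e c L R  input=c e $  — expand R -> λ
Stack after step 5: $ e c L (top = L).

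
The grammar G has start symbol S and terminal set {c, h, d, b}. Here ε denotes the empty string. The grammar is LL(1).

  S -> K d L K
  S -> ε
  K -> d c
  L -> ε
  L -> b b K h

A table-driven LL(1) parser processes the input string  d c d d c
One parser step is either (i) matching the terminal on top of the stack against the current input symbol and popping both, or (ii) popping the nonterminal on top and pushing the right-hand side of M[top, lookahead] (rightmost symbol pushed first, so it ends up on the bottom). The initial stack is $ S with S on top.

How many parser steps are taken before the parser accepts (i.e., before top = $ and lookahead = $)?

9

     Stack        Input        Action
  1  $ S          d c d d c $  expand S -> K d L K
  2  $ K L d K    d c d d c $  expand K -> d c
  3  $ K L d c d  d c d d c $  match d
  4  $ K L d c    c d d c $    match c
  5  $ K L d      d d c $      match d
  6  $ K L        d c $        expand L -> ε
  7  $ K          d c $        expand K -> d c
  8  $ c d        d c $        match d
  9  $ c          c $          match c
Accept reached after 9 steps.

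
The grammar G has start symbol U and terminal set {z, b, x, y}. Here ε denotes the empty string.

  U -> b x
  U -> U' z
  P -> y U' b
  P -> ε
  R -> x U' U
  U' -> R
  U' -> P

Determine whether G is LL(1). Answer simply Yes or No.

FIRST(U) = {b, x, y, z}
FIRST(P) = {ε, y}
FIRST(R) = {x}
FIRST(U') = {ε, x, y}
FOLLOW(U) = {$, b, x, y, z}
FOLLOW(P) = {b, x, y, z}
FOLLOW(R) = {b, x, y, z}
FOLLOW(U') = {b, x, y, z}
Cell M[P, y] receives both P -> y U' b and P -> ε — the grammar is not LL(1).

No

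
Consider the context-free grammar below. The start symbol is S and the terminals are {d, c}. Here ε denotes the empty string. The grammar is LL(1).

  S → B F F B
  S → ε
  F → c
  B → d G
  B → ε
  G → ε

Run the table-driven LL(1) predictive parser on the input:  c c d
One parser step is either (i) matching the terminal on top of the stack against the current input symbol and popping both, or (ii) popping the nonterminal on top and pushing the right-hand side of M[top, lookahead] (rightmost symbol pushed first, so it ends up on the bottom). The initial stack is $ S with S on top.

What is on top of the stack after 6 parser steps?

B

     Stack      Input    Action
  1  $ S        c c d $  expand S → B F F B
  2  $ B F F B  c c d $  expand B → ε
  3  $ B F F    c c d $  expand F → c
  4  $ B F c    c c d $  match c
  5  $ B F      c d $    expand F → c
  6  $ B c      c d $    match c
Stack after step 6: $ B (top = B).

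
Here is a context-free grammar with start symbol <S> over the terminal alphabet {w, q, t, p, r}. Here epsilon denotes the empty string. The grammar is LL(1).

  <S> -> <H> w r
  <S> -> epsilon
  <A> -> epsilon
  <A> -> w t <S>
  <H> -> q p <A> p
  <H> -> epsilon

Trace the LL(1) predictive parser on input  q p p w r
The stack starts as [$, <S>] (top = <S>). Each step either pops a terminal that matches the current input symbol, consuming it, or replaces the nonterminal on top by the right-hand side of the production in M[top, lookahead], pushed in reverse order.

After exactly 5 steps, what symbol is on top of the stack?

p

     Stack            Input        Action
  1  $ <S>            q p p w r $  expand <S> -> <H> w r
  2  $ r w <H>        q p p w r $  expand <H> -> q p <A> p
  3  $ r w p <A> p q  q p p w r $  match q
  4  $ r w p <A> p    p p w r $    match p
  5  $ r w p <A>      p w r $      expand <A> -> epsilon
Stack after step 5: $ r w p (top = p).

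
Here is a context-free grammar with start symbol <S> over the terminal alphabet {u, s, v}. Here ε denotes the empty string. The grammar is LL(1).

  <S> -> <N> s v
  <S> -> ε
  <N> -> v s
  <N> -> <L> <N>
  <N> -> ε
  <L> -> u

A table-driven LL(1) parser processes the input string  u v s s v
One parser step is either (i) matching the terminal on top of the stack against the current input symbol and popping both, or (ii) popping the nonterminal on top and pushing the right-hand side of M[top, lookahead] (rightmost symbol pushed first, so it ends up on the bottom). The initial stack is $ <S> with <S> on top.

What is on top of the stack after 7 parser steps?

step 1: stack=$ <S>  input=u v s s v $  — expand <S> -> <N> s v
step 2: stack=$ v s <N>  input=u v s s v $  — expand <N> -> <L> <N>
step 3: stack=$ v s <N> <L>  input=u v s s v $  — expand <L> -> u
step 4: stack=$ v s <N> u  input=u v s s v $  — match u
step 5: stack=$ v s <N>  input=v s s v $  — expand <N> -> v s
step 6: stack=$ v s s v  input=v s s v $  — match v
step 7: stack=$ v s s  input=s s v $  — match s
Stack after step 7: $ v s (top = s).

s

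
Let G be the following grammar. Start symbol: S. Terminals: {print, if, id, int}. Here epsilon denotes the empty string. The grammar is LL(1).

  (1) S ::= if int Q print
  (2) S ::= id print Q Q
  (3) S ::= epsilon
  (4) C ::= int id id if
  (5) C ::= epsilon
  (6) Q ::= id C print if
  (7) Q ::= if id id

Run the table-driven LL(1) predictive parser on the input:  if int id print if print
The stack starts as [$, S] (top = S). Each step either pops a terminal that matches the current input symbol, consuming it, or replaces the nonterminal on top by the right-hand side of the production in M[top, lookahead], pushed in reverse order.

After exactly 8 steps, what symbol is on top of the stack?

     Stack                  Input                       Action
  1  $ S                    if int id print if print $  expand S ::= if int Q print
  2  $ print Q int if       if int id print if print $  match if
  3  $ print Q int          int id print if print $     match int
  4  $ print Q              id print if print $         expand Q ::= id C print if
  5  $ print if print C id  id print if print $         match id
  6  $ print if print C     print if print $            expand C ::= epsilon
  7  $ print if print       print if print $            match print
  8  $ print if             if print $                  match if
Stack after step 8: $ print (top = print).

print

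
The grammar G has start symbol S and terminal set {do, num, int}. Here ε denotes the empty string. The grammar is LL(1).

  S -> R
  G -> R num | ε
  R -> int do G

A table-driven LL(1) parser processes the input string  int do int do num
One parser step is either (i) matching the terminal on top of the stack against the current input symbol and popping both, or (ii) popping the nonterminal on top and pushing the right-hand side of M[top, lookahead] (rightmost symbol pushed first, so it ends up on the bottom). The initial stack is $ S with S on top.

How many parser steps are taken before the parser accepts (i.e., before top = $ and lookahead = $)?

step 1: stack=$ S  input=int do int do num $  — expand S -> R
step 2: stack=$ R  input=int do int do num $  — expand R -> int do G
step 3: stack=$ G do int  input=int do int do num $  — match int
step 4: stack=$ G do  input=do int do num $  — match do
step 5: stack=$ G  input=int do num $  — expand G -> R num
step 6: stack=$ num R  input=int do num $  — expand R -> int do G
step 7: stack=$ num G do int  input=int do num $  — match int
step 8: stack=$ num G do  input=do num $  — match do
step 9: stack=$ num G  input=num $  — expand G -> ε
step 10: stack=$ num  input=num $  — match num
Accept reached after 10 steps.

10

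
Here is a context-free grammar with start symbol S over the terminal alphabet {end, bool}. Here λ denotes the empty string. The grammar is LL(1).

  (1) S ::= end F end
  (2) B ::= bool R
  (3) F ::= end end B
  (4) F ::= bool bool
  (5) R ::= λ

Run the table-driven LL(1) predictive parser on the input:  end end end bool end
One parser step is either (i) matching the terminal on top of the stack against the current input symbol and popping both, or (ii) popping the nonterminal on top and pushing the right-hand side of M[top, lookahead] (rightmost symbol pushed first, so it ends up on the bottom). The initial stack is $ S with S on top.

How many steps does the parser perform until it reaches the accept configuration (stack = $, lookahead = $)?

     Stack            Input                   Action
  1  $ S              end end end bool end $  expand S ::= end F end
  2  $ end F end      end end end bool end $  match end
  3  $ end F          end end bool end $      expand F ::= end end B
  4  $ end B end end  end end bool end $      match end
  5  $ end B end      end bool end $          match end
  6  $ end B          bool end $              expand B ::= bool R
  7  $ end R bool     bool end $              match bool
  8  $ end R          end $                   expand R ::= λ
  9  $ end            end $                   match end
Accept reached after 9 steps.

9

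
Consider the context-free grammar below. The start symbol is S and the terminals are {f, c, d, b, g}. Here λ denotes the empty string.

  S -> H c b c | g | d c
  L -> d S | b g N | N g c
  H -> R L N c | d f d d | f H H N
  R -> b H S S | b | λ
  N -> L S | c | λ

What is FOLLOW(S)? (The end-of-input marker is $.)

FIRST(R) = {λ, b}
FIRST(S) = {b, c, d, f, g}  (via H c b c)
FIRST(L) = {b, c, d, g}  (via N g c)
FIRST(H) = {b, c, d, f, g}  (via R L N c)
FIRST(N) = {λ, b, c, d, g}  (via L S)
FOLLOW(S) includes $ since S is the start symbol.
FOLLOW(L): in H->R L N c, L is followed by N c with FIRST {b, c, d, g}; in N->L S, L is followed by S with FIRST {b, c, d, f, g}. Thus FOLLOW(L) = {b, c, d, f, g}.
FOLLOW(H): in S->H c b c, H is followed by c b c with FIRST {c}; in H->f H H N (occurrence 1), H is followed by H N with FIRST {b, c, d, f, g}; in H->f H H N (occurrence 2), H is followed by N with FIRST {λ, b, c, d, g}; in H->f H H N (occurrence 2), the suffix after H is nullable (adds nothing new); in R->b H S S, H is followed by S S with FIRST {b, c, d, f, g}. Thus FOLLOW(H) = {b, c, d, f, g}.
FOLLOW(R): in H->R L N c, R is followed by L N c with FIRST {b, c, d, g}. Thus FOLLOW(R) = {b, c, d, g}.
FOLLOW(N): in L->b g N, the suffix after N is empty, so FOLLOW(N) ⊇ FOLLOW(L) = {b, c, d, f, g}; in L->N g c, N is followed by g c with FIRST {g}; in H->R L N c, N is followed by c with FIRST {c}; in H->f H H N, the suffix after N is empty, so FOLLOW(N) ⊇ FOLLOW(H) = {b, c, d, f, g}. Thus FOLLOW(N) = {b, c, d, f, g}.
FOLLOW(S): in L->d S, the suffix after S is empty, so FOLLOW(S) ⊇ FOLLOW(L) = {b, c, d, f, g}; in R->b H S S (occurrence 1), S is followed by S with FIRST {b, c, d, f, g}; in R->b H S S (occurrence 2), the suffix after S is empty, so FOLLOW(S) ⊇ FOLLOW(R) = {b, c, d, g}; in N->L S, the suffix after S is empty, so FOLLOW(S) ⊇ FOLLOW(N) = {b, c, d, f, g}. Thus FOLLOW(S) = {$, b, c, d, f, g}.

{$, b, c, d, f, g}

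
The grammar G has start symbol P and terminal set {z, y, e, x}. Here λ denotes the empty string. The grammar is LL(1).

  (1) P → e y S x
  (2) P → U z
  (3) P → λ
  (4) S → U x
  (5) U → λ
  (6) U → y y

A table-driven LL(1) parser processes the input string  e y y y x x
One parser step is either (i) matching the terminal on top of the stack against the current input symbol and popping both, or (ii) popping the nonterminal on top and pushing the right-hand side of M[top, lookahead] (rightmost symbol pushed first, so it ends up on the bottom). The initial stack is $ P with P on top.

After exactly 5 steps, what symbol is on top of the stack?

y

step 1: stack=$ P  input=e y y y x x $  — expand P → e y S x
step 2: stack=$ x S y e  input=e y y y x x $  — match e
step 3: stack=$ x S y  input=y y y x x $  — match y
step 4: stack=$ x S  input=y y x x $  — expand S → U x
step 5: stack=$ x x U  input=y y x x $  — expand U → y y
Stack after step 5: $ x x y y (top = y).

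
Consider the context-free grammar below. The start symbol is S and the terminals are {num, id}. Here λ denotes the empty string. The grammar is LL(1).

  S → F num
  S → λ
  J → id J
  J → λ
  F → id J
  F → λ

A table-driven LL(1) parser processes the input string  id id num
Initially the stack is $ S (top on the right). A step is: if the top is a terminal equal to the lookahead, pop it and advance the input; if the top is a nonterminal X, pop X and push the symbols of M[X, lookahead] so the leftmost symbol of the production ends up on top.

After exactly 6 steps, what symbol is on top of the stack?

     Stack       Input        Action
  1  $ S         id id num $  expand S → F num
  2  $ num F     id id num $  expand F → id J
  3  $ num J id  id id num $  match id
  4  $ num J     id num $     expand J → id J
  5  $ num J id  id num $     match id
  6  $ num J     num $        expand J → λ
Stack after step 6: $ num (top = num).

num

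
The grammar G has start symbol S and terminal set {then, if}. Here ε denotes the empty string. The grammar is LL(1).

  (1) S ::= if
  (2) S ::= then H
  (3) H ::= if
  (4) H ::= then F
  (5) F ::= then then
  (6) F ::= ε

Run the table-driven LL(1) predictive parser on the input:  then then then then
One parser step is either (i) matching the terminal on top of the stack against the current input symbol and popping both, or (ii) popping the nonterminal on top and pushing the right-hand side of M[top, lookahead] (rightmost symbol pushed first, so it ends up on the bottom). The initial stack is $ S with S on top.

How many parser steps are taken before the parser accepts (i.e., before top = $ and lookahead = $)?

7

step 1: stack=$ S  input=then then then then $  — expand S ::= then H
step 2: stack=$ H then  input=then then then then $  — match then
step 3: stack=$ H  input=then then then $  — expand H ::= then F
step 4: stack=$ F then  input=then then then $  — match then
step 5: stack=$ F  input=then then $  — expand F ::= then then
step 6: stack=$ then then  input=then then $  — match then
step 7: stack=$ then  input=then $  — match then
Accept reached after 7 steps.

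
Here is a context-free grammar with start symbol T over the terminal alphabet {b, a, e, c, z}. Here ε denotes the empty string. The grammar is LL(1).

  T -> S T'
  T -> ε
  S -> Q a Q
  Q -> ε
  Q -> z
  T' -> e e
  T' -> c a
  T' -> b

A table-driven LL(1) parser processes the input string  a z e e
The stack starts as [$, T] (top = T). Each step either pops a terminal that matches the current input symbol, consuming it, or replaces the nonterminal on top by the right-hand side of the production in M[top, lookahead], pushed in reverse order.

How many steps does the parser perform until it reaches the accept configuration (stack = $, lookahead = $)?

9

step 1: stack=$ T  input=a z e e $  — expand T -> S T'
step 2: stack=$ T' S  input=a z e e $  — expand S -> Q a Q
step 3: stack=$ T' Q a Q  input=a z e e $  — expand Q -> ε
step 4: stack=$ T' Q a  input=a z e e $  — match a
step 5: stack=$ T' Q  input=z e e $  — expand Q -> z
step 6: stack=$ T' z  input=z e e $  — match z
step 7: stack=$ T'  input=e e $  — expand T' -> e e
step 8: stack=$ e e  input=e e $  — match e
step 9: stack=$ e  input=e $  — match e
Accept reached after 9 steps.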